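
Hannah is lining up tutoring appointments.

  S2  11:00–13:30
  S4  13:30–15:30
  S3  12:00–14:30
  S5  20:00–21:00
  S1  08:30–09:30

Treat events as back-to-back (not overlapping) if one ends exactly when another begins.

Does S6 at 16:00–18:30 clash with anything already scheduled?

S1: ends 09:30 at or before S6 starts 16:00 → clear.
S2: ends 13:30 at or before S6 starts 16:00 → clear.
S3: ends 14:30 at or before S6 starts 16:00 → clear.
S4: ends 15:30 at or before S6 starts 16:00 → clear.
S5: starts 20:00 at or after S6 ends 18:30 → clear.

No — it doesn't clash with anything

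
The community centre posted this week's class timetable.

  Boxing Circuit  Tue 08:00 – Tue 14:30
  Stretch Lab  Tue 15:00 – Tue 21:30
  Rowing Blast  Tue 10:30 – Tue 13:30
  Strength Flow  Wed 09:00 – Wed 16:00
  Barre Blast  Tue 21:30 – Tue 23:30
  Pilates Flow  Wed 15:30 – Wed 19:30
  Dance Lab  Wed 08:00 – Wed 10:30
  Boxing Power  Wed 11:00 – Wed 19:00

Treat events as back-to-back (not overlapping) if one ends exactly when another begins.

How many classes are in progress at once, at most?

Sort all start/end points and keep a running count:
Tue 08:00 start Boxing Circuit → 1
Tue 10:30 start Rowing Blast → 2
Tue 13:30 end Rowing Blast → 1
Tue 14:30 end Boxing Circuit → 0
Tue 15:00 start Stretch Lab → 1
Tue 21:30 end Stretch Lab → 0
Tue 21:30 start Barre Blast → 1
Tue 23:30 end Barre Blast → 0
Wed 08:00 start Dance Lab → 1
Wed 09:00 start Strength Flow → 2
Wed 10:30 end Dance Lab → 1
Wed 11:00 start Boxing Power → 2
Wed 15:30 start Pilates Flow → 3
Wed 16:00 end Strength Flow → 2
Wed 19:00 end Boxing Power → 1
Wed 19:30 end Pilates Flow → 0
Peak is 3, at Wed 15:30 (Boxing Power, Pilates Flow, Strength Flow).

3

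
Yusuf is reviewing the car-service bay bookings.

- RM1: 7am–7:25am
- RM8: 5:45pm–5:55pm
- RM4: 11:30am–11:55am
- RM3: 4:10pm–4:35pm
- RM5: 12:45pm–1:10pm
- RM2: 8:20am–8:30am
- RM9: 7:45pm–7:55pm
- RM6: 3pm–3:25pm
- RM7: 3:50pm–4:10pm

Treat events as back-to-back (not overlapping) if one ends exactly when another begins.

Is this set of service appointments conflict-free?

Check each pair: they overlap iff neither finishes before the other starts.
Sorted by start: RM1, RM2, RM4, RM5, RM6, RM7, RM3, RM8, RM9.
RM2 starts after RM1 ends; RM1 is clear from here.
RM4 starts after RM2 ends; RM2 is clear from here.
RM5 starts after RM4 ends; RM4 is clear from here.
RM6 starts after RM5 ends; RM5 is clear from here.
RM7 starts after RM6 ends; RM6 is clear from here.
RM3 starts exactly when RM7 ends (back-to-back, no overlap); RM7 is clear from here.
RM8 starts after RM3 ends; RM3 is clear from here.
RM9 starts after RM8 ends.
Every pair is clear; the schedule has no overlaps.

Yes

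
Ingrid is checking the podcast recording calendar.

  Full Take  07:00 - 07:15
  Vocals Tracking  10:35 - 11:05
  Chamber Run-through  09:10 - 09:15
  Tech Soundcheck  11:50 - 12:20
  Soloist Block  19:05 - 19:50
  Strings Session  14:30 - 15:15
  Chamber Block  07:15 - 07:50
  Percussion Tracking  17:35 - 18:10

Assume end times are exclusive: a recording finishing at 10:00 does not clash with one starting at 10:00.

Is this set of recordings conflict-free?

Check each pair: they overlap iff neither finishes before the other starts.
Sorted by start: Full Take, Chamber Block, Chamber Run-through, Vocals Tracking, Tech Soundcheck, Strings Session, Percussion Tracking, Soloist Block.
Chamber Block starts exactly when Full Take ends (back-to-back, no overlap), so Full Take has no further overlaps.
Chamber Run-through starts after Chamber Block ends, so Chamber Block has no further overlaps.
Vocals Tracking starts after Chamber Run-through ends, so Chamber Run-through has no further overlaps.
Tech Soundcheck starts after Vocals Tracking ends, so Vocals Tracking has no further overlaps.
Strings Session starts after Tech Soundcheck ends, so Tech Soundcheck has no further overlaps.
Percussion Tracking starts after Strings Session ends, so Strings Session has no further overlaps.
Soloist Block starts after Percussion Tracking ends.
Every pair is clear; the schedule has no overlaps.

Yes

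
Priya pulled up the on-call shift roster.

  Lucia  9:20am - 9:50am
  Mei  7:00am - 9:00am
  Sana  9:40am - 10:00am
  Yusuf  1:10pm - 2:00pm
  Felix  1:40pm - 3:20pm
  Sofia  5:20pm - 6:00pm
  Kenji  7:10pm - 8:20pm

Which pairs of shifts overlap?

Check each pair: they overlap iff neither finishes before the other starts.
Sorted by start: Mei, Lucia, Sana, Yusuf, Felix, Sofia, Kenji.
Lucia starts after Mei ends, so Mei has no further overlaps.
Sana starts before Lucia ends → Lucia and Sana overlap.
Yusuf starts after Lucia ends, so Lucia has no further overlaps.
Yusuf starts after Sana ends, so Sana has no further overlaps.
Felix starts before Yusuf ends → Yusuf and Felix overlap.
Sofia starts after Yusuf ends, so Yusuf has no further overlaps.
Sofia starts after Felix ends, so Felix has no further overlaps.
Kenji starts after Sofia ends.

Felix & Yusuf, Lucia & Sana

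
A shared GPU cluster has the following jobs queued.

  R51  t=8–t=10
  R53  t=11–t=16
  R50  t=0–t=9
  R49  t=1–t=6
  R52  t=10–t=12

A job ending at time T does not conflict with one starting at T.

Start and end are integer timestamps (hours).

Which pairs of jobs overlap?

R49 & R50, R50 & R51, R52 & R53

Two intervals overlap when each starts before the other ends.
Sorted by start: R50, R49, R51, R52, R53.
R49 starts before R50 ends → R50 and R49 overlap.
R51 starts before R50 ends → R50 and R51 overlap.
R52 starts after R50 ends; R50 is clear from here.
R51 starts after R49 ends; R49 is clear from here.
R52 starts exactly when R51 ends (back-to-back, no overlap); R51 is clear from here.
R53 starts before R52 ends → R52 and R53 overlap.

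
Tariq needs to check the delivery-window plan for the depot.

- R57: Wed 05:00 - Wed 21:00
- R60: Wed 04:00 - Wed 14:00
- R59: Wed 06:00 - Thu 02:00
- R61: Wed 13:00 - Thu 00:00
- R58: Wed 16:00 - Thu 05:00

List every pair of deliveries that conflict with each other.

R57 & R58, R57 & R59, R57 & R60, R57 & R61, R58 & R59, R58 & R61, R59 & R60, R59 & R61, R60 & R61

Check each pair: they overlap iff neither finishes before the other starts.
Sorted by start: R60, R57, R59, R61, R58.
R57 starts before R60 ends → R60 and R57 overlap.
R59 starts before R60 ends → R60 and R59 overlap.
R61 starts before R60 ends → R60 and R61 overlap.
R58 starts after R60 ends.
R59 starts before R57 ends → R57 and R59 overlap.
R61 starts before R57 ends → R57 and R61 overlap.
R58 starts before R57 ends → R57 and R58 overlap.
R61 starts before R59 ends → R59 and R61 overlap.
R58 starts before R59 ends → R59 and R58 overlap.
R58 starts before R61 ends → R61 and R58 overlap.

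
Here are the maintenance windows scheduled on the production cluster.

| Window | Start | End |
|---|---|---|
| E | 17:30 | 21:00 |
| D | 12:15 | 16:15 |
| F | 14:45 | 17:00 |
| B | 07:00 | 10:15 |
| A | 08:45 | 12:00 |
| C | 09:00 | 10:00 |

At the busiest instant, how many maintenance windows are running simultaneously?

3

Sort all start/end points and keep a running count:
07:00 start B → 1
08:45 start A → 2
09:00 start C → 3
10:00 end C → 2
10:15 end B → 1
12:00 end A → 0
12:15 start D → 1
14:45 start F → 2
16:15 end D → 1
17:00 end F → 0
17:30 start E → 1
21:00 end E → 0
Peak is 3, at 09:00 (A, B, C).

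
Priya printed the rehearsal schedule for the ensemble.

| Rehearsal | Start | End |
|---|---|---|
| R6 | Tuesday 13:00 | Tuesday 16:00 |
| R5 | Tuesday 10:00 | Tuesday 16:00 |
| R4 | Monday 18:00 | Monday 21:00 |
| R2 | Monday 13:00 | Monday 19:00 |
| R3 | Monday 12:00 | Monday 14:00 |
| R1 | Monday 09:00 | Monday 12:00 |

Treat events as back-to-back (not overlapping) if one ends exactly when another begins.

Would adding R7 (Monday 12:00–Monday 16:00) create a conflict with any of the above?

Yes — it overlaps R2, R3

R1: ends Monday 12:00 at or before R7 starts Monday 12:00 → clear.
R3: starts Monday 12:00 before R7 ends Monday 16:00, and ends Monday 14:00 after R7 starts Monday 12:00 → overlap.
R2: starts Monday 13:00 before R7 ends Monday 16:00, and ends Monday 19:00 after R7 starts Monday 12:00 → overlap.
R4: starts Monday 18:00 at or after R7 ends Monday 16:00 → clear.
R5: starts Tuesday 10:00 at or after R7 ends Monday 16:00 → clear.
R6: starts Tuesday 13:00 at or after R7 ends Monday 16:00 → clear.
R7 overlaps R2, R3.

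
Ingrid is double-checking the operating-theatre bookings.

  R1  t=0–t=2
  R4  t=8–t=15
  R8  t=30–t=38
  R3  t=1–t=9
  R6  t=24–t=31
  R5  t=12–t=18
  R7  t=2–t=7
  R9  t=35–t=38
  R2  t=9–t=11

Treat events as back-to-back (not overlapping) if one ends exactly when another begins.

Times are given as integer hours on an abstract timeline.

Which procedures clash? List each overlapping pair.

Sorted by start: R1, R3, R7, R4, R2, R5, R6, R8, R9.
R3 starts before R1 ends → R1 and R3 overlap.
R7 starts exactly when R1 ends (back-to-back, no overlap) — done with R1.
R7 starts before R3 ends → R3 and R7 overlap.
R4 starts before R3 ends → R3 and R4 overlap.
R2 starts exactly when R3 ends (back-to-back, no overlap) — done with R3.
R4 starts after R7 ends — done with R7.
R2 starts before R4 ends → R4 and R2 overlap.
R5 starts before R4 ends → R4 and R5 overlap.
R6 starts after R4 ends — done with R4.
R5 starts after R2 ends — done with R2.
R6 starts after R5 ends — done with R5.
R8 starts before R6 ends → R6 and R8 overlap.
R9 starts after R6 ends.
R9 starts before R8 ends → R8 and R9 overlap.

R1 & R3, R2 & R4, R3 & R4, R3 & R7, R4 & R5, R6 & R8, R8 & R9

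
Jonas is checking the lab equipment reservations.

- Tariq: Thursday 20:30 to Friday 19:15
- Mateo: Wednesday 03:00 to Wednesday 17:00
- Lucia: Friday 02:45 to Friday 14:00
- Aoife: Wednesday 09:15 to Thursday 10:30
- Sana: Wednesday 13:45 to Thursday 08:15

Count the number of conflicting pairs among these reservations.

Sorted by start: Mateo, Aoife, Sana, Tariq, Lucia.
Aoife starts before Mateo ends → Mateo and Aoife overlap.
Sana starts before Mateo ends → Mateo and Sana overlap.
Tariq starts after Mateo ends — done with Mateo.
Sana starts before Aoife ends → Aoife and Sana overlap.
Tariq starts after Aoife ends — done with Aoife.
Tariq starts after Sana ends — done with Sana.
Lucia starts before Tariq ends → Tariq and Lucia overlap.
Overlapping pairs: Aoife & Mateo, Aoife & Sana, Lucia & Tariq, Mateo & Sana — 4 in total.

4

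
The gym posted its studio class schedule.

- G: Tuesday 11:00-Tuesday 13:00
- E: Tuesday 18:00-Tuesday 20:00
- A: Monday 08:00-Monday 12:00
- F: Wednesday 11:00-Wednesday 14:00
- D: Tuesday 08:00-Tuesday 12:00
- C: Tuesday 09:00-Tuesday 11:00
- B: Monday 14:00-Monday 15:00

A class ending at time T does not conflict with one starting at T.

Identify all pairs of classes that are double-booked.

C & D, D & G

Check each pair: they overlap iff neither finishes before the other starts.
Sorted by start: A, B, D, C, G, E, F.
B starts after A ends; A is clear from here.
D starts after B ends; B is clear from here.
C starts before D ends → D and C overlap.
G starts before D ends → D and G overlap.
E starts after D ends; D is clear from here.
G starts exactly when C ends (back-to-back, no overlap); C is clear from here.
E starts after G ends; G is clear from here.
F starts after E ends.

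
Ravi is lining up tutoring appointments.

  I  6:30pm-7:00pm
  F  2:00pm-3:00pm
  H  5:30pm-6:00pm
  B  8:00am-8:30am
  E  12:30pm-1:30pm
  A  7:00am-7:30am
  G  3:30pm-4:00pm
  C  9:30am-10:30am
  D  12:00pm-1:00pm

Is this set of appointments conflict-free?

No

Check each pair: they overlap iff neither finishes before the other starts.
Sorted by start: A, B, C, D, E, F, G, H, I.
B starts after A ends, so nothing later overlaps A either.
C starts after B ends, so nothing later overlaps B either.
D starts after C ends, so nothing later overlaps C either.
E starts before D ends → D and E overlap.
That's a conflict, so the schedule is not conflict-free.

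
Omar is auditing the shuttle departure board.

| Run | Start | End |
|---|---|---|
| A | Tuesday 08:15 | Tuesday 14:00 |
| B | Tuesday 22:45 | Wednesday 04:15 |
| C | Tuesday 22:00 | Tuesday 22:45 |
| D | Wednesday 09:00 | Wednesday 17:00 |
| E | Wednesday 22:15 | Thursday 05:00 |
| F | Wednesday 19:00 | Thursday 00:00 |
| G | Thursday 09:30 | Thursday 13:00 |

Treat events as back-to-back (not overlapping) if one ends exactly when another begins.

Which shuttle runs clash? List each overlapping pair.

Sorted by start: A, C, B, D, F, E, G.
C starts after A ends; A is clear from here.
B starts exactly when C ends (back-to-back, no overlap); C is clear from here.
D starts after B ends; B is clear from here.
F starts after D ends; D is clear from here.
E starts before F ends → F and E overlap.
G starts after F ends.
G starts after E ends.

E & F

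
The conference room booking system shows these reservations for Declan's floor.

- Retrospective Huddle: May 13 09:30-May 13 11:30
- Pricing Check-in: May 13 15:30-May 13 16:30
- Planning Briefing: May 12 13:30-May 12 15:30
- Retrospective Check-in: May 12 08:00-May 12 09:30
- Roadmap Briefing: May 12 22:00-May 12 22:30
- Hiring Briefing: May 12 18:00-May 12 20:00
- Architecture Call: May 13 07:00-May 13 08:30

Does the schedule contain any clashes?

No

Sorted by start: Retrospective Check-in, Planning Briefing, Hiring Briefing, Roadmap Briefing, Architecture Call, Retrospective Huddle, Pricing Check-in.
Planning Briefing starts after Retrospective Check-in ends, so Retrospective Check-in has no further overlaps.
Hiring Briefing starts after Planning Briefing ends, so Planning Briefing has no further overlaps.
Roadmap Briefing starts after Hiring Briefing ends, so Hiring Briefing has no further overlaps.
Architecture Call starts after Roadmap Briefing ends, so Roadmap Briefing has no further overlaps.
Retrospective Huddle starts after Architecture Call ends, so Architecture Call has no further overlaps.
Pricing Check-in starts after Retrospective Huddle ends.
Every pair is clear; the schedule has no overlaps.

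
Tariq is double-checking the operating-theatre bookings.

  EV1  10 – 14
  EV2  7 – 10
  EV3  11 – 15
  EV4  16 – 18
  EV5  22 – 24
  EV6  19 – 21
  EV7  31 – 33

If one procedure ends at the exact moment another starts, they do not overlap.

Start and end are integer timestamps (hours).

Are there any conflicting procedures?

Sorted by start: EV2, EV1, EV3, EV4, EV6, EV5, EV7.
EV1 starts exactly when EV2 ends (back-to-back, no overlap) — done with EV2.
EV3 starts before EV1 ends → EV1 and EV3 overlap.
That's a conflict, so the schedule is not conflict-free.

Yes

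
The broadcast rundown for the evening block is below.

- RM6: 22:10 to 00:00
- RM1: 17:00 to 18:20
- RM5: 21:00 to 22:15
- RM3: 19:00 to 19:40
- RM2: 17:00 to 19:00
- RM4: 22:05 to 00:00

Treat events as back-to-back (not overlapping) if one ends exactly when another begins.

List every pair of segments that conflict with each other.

RM1 & RM2, RM4 & RM5, RM4 & RM6, RM5 & RM6

Two intervals overlap when each starts before the other ends.
Sorted by start: RM1, RM2, RM3, RM5, RM4, RM6.
RM2 starts before RM1 ends → RM1 and RM2 overlap.
RM3 starts after RM1 ends, so RM1 has no further overlaps.
RM3 starts exactly when RM2 ends (back-to-back, no overlap), so RM2 has no further overlaps.
RM5 starts after RM3 ends, so RM3 has no further overlaps.
RM4 starts before RM5 ends → RM5 and RM4 overlap.
RM6 starts before RM5 ends → RM5 and RM6 overlap.
RM6 starts before RM4 ends → RM4 and RM6 overlap.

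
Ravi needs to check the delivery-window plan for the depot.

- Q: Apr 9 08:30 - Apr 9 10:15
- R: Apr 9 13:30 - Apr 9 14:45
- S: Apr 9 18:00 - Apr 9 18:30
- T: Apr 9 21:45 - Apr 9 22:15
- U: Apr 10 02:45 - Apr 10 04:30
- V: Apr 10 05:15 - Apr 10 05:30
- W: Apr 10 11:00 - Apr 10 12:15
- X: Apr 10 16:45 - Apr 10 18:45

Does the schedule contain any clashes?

Two intervals overlap when each starts before the other ends.
Sorted by start: Q, R, S, T, U, V, W, X.
R starts after Q ends — done with Q.
S starts after R ends — done with R.
T starts after S ends — done with S.
U starts after T ends — done with T.
V starts after U ends — done with U.
W starts after V ends — done with V.
X starts after W ends.
Every pair is clear; the schedule has no overlaps.

No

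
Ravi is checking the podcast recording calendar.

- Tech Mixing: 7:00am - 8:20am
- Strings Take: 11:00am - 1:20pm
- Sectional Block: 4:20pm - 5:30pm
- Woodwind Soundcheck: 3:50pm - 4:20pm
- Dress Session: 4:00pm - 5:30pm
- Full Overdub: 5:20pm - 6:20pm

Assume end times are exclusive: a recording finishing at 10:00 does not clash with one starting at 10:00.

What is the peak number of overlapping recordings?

Sort all start/end points and keep a running count:
7:00am start Tech Mixing → 1
8:20am end Tech Mixing → 0
11:00am start Strings Take → 1
1:20pm end Strings Take → 0
3:50pm start Woodwind Soundcheck → 1
4:00pm start Dress Session → 2
4:20pm end Woodwind Soundcheck → 1
4:20pm start Sectional Block → 2
5:20pm start Full Overdub → 3
5:30pm end Dress Session → 2
5:30pm end Sectional Block → 1
6:20pm end Full Overdub → 0
Peak is 3, at 5:20pm (Dress Session, Full Overdub, Sectional Block).

3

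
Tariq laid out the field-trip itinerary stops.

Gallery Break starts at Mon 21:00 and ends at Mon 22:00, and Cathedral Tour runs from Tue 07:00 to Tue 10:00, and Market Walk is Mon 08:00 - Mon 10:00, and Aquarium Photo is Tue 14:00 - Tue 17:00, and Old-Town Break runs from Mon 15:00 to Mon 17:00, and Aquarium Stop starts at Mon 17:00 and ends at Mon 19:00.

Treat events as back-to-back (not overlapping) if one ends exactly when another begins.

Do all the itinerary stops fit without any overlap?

Sorted by start: Market Walk, Old-Town Break, Aquarium Stop, Gallery Break, Cathedral Tour, Aquarium Photo.
Old-Town Break starts after Market Walk ends; Market Walk is clear from here.
Aquarium Stop starts exactly when Old-Town Break ends (back-to-back, no overlap); Old-Town Break is clear from here.
Gallery Break starts after Aquarium Stop ends; Aquarium Stop is clear from here.
Cathedral Tour starts after Gallery Break ends; Gallery Break is clear from here.
Aquarium Photo starts after Cathedral Tour ends.
Every pair is clear; the schedule has no overlaps.

Yes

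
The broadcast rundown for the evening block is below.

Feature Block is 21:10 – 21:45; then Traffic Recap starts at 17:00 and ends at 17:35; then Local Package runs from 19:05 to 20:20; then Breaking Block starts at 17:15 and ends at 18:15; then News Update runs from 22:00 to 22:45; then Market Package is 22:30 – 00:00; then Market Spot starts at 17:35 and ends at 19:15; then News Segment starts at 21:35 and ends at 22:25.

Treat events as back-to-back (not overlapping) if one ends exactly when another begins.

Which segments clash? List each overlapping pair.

Breaking Block & Market Spot, Breaking Block & Traffic Recap, Feature Block & News Segment, Local Package & Market Spot, Market Package & News Update, News Segment & News Update

Check each pair: they overlap iff neither finishes before the other starts.
Sorted by start: Traffic Recap, Breaking Block, Market Spot, Local Package, Feature Block, News Segment, News Update, Market Package.
Breaking Block starts before Traffic Recap ends → Traffic Recap and Breaking Block overlap.
Market Spot starts exactly when Traffic Recap ends (back-to-back, no overlap), so Traffic Recap has no further overlaps.
Market Spot starts before Breaking Block ends → Breaking Block and Market Spot overlap.
Local Package starts after Breaking Block ends, so Breaking Block has no further overlaps.
Local Package starts before Market Spot ends → Market Spot and Local Package overlap.
Feature Block starts after Market Spot ends, so Market Spot has no further overlaps.
Feature Block starts after Local Package ends, so Local Package has no further overlaps.
News Segment starts before Feature Block ends → Feature Block and News Segment overlap.
News Update starts after Feature Block ends, so Feature Block has no further overlaps.
News Update starts before News Segment ends → News Segment and News Update overlap.
Market Package starts after News Segment ends.
Market Package starts before News Update ends → News Update and Market Package overlap.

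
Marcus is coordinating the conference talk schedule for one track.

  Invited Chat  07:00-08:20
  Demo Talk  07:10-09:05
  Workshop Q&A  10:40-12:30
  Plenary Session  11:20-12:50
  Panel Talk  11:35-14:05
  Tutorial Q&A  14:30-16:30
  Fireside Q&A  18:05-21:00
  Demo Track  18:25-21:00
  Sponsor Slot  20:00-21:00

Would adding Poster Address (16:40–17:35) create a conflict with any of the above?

Invited Chat: ends 08:20 at or before Poster Address starts 16:40 → clear.
Demo Talk: ends 09:05 at or before Poster Address starts 16:40 → clear.
Workshop Q&A: ends 12:30 at or before Poster Address starts 16:40 → clear.
Plenary Session: ends 12:50 at or before Poster Address starts 16:40 → clear.
Panel Talk: ends 14:05 at or before Poster Address starts 16:40 → clear.
Tutorial Q&A: ends 16:30 at or before Poster Address starts 16:40 → clear.
Fireside Q&A: starts 18:05 at or after Poster Address ends 17:35 → clear.
Demo Track: starts 18:25 at or after Poster Address ends 17:35 → clear.
Sponsor Slot: starts 20:00 at or after Poster Address ends 17:35 → clear.

No — it doesn't clash with anything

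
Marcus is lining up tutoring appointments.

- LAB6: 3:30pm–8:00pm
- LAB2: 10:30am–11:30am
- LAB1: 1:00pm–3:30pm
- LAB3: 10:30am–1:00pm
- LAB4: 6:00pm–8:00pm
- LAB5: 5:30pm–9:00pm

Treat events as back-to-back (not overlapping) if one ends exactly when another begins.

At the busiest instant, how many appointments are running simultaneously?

3

Sweep the timeline, counting +1 at each start and −1 at each end (ends before starts at a tie):
10:30am start LAB2 → 1
10:30am start LAB3 → 2
11:30am end LAB2 → 1
1:00pm end LAB3 → 0
1:00pm start LAB1 → 1
3:30pm end LAB1 → 0
3:30pm start LAB6 → 1
5:30pm start LAB5 → 2
6:00pm start LAB4 → 3
8:00pm end LAB4 → 2
8:00pm end LAB6 → 1
9:00pm end LAB5 → 0
Peak is 3, at 6:00pm (LAB4, LAB5, LAB6).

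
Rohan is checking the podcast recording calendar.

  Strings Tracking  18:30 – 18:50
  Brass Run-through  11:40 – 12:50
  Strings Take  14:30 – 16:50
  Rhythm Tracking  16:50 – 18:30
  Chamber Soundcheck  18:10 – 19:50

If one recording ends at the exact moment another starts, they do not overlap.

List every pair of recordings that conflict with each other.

Sorted by start: Brass Run-through, Strings Take, Rhythm Tracking, Chamber Soundcheck, Strings Tracking.
Strings Take starts after Brass Run-through ends, so nothing later overlaps Brass Run-through either.
Rhythm Tracking starts exactly when Strings Take ends (back-to-back, no overlap), so nothing later overlaps Strings Take either.
Chamber Soundcheck starts before Rhythm Tracking ends → Rhythm Tracking and Chamber Soundcheck overlap.
Strings Tracking starts exactly when Rhythm Tracking ends (back-to-back, no overlap).
Strings Tracking starts before Chamber Soundcheck ends → Chamber Soundcheck and Strings Tracking overlap.

Chamber Soundcheck & Rhythm Tracking, Chamber Soundcheck & Strings Tracking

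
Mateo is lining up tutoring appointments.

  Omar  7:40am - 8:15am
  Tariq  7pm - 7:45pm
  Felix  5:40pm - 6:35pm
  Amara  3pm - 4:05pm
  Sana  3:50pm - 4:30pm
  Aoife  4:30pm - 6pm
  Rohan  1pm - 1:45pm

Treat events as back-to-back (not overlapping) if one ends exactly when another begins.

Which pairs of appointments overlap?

Sorted by start: Omar, Rohan, Amara, Sana, Aoife, Felix, Tariq.
Rohan starts after Omar ends, so nothing later overlaps Omar either.
Amara starts after Rohan ends, so nothing later overlaps Rohan either.
Sana starts before Amara ends → Amara and Sana overlap.
Aoife starts after Amara ends, so nothing later overlaps Amara either.
Aoife starts exactly when Sana ends (back-to-back, no overlap), so nothing later overlaps Sana either.
Felix starts before Aoife ends → Aoife and Felix overlap.
Tariq starts after Aoife ends.
Tariq starts after Felix ends.

Amara & Sana, Aoife & Felix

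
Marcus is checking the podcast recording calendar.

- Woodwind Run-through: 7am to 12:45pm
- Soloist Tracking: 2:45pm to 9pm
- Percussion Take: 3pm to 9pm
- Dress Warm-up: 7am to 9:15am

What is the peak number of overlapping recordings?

2

Sweep the timeline, counting +1 at each start and −1 at each end (ends before starts at a tie):
7am start Dress Warm-up → 1
7am start Woodwind Run-through → 2
9:15am end Dress Warm-up → 1
12:45pm end Woodwind Run-through → 0
2:45pm start Soloist Tracking → 1
3pm start Percussion Take → 2
9pm end Percussion Take → 1
9pm end Soloist Tracking → 0
Peak is 2, at 7am (Dress Warm-up, Woodwind Run-through).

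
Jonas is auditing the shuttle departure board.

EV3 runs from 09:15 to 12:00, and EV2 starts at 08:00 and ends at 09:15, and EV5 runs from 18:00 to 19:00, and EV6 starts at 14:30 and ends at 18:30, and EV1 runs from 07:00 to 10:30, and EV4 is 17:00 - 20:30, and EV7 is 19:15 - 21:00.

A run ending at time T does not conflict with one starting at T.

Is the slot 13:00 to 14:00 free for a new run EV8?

Yes — the slot is free

EV1: ends 10:30 at or before EV8 starts 13:00 → clear.
EV2: ends 09:15 at or before EV8 starts 13:00 → clear.
EV3: ends 12:00 at or before EV8 starts 13:00 → clear.
EV6: starts 14:30 at or after EV8 ends 14:00 → clear.
EV4: starts 17:00 at or after EV8 ends 14:00 → clear.
EV5: starts 18:00 at or after EV8 ends 14:00 → clear.
EV7: starts 19:15 at or after EV8 ends 14:00 → clear.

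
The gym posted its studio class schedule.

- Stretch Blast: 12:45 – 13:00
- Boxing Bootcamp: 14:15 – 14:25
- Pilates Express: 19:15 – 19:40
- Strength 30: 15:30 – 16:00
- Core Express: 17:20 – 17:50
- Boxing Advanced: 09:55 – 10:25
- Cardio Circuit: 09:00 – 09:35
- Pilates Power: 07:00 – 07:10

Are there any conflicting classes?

No

Sorted by start: Pilates Power, Cardio Circuit, Boxing Advanced, Stretch Blast, Boxing Bootcamp, Strength 30, Core Express, Pilates Express.
Cardio Circuit starts after Pilates Power ends; Pilates Power is clear from here.
Boxing Advanced starts after Cardio Circuit ends; Cardio Circuit is clear from here.
Stretch Blast starts after Boxing Advanced ends; Boxing Advanced is clear from here.
Boxing Bootcamp starts after Stretch Blast ends; Stretch Blast is clear from here.
Strength 30 starts after Boxing Bootcamp ends; Boxing Bootcamp is clear from here.
Core Express starts after Strength 30 ends; Strength 30 is clear from here.
Pilates Express starts after Core Express ends.
Every pair is clear; the schedule has no overlaps.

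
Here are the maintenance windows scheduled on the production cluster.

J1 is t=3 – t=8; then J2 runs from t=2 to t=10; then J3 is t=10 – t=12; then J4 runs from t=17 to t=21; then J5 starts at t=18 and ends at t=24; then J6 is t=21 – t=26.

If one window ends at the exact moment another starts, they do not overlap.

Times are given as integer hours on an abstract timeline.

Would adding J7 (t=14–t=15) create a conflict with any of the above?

J2: ends t=10 at or before J7 starts t=14 → clear.
J1: ends t=8 at or before J7 starts t=14 → clear.
J3: ends t=12 at or before J7 starts t=14 → clear.
J4: starts t=17 at or after J7 ends t=15 → clear.
J5: starts t=18 at or after J7 ends t=15 → clear.
J6: starts t=21 at or after J7 ends t=15 → clear.

No — it doesn't clash with anything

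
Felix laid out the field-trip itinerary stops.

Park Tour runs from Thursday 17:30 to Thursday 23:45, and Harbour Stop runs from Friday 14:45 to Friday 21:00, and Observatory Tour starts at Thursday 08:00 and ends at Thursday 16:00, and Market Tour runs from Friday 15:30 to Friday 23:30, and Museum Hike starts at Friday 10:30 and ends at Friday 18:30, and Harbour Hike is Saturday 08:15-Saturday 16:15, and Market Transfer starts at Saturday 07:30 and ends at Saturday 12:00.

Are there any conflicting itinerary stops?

Yes

Sorted by start: Observatory Tour, Park Tour, Museum Hike, Harbour Stop, Market Tour, Market Transfer, Harbour Hike.
Park Tour starts after Observatory Tour ends, so nothing later overlaps Observatory Tour either.
Museum Hike starts after Park Tour ends, so nothing later overlaps Park Tour either.
Harbour Stop starts before Museum Hike ends → Museum Hike and Harbour Stop overlap.
That's a conflict, so the schedule is not conflict-free.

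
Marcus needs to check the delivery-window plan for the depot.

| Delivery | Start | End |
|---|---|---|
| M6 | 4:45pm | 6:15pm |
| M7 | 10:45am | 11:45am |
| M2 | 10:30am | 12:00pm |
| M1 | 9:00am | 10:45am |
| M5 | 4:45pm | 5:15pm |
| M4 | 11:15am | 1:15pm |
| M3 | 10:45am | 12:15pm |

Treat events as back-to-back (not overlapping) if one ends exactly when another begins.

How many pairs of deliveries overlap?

Sorted by start: M1, M2, M3, M7, M4, M5, M6.
M2 starts before M1 ends → M1 and M2 overlap.
M3 starts exactly when M1 ends (back-to-back, no overlap), so M1 has no further overlaps.
M3 starts before M2 ends → M2 and M3 overlap.
M7 starts before M2 ends → M2 and M7 overlap.
M4 starts before M2 ends → M2 and M4 overlap.
M5 starts after M2 ends, so M2 has no further overlaps.
M7 starts before M3 ends → M3 and M7 overlap.
M4 starts before M3 ends → M3 and M4 overlap.
M5 starts after M3 ends, so M3 has no further overlaps.
M4 starts before M7 ends → M7 and M4 overlap.
M5 starts after M7 ends, so M7 has no further overlaps.
M5 starts after M4 ends, so M4 has no further overlaps.
M6 starts before M5 ends → M5 and M6 overlap.
Overlapping pairs: M1 & M2, M2 & M3, M2 & M4, M2 & M7, M3 & M4, M3 & M7, M4 & M7, M5 & M6 — 8 in total.

8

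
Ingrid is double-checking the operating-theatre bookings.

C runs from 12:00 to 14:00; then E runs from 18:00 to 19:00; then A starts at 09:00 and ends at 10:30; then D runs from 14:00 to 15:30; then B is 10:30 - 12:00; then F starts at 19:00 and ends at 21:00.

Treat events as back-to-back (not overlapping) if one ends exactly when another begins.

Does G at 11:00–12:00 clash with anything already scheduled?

Yes — it overlaps B

A: ends 10:30 at or before G starts 11:00 → clear.
B: starts 10:30 before G ends 12:00, and ends 12:00 after G starts 11:00 → overlap.
C: starts 12:00 at or after G ends 12:00 → clear.
D: starts 14:00 at or after G ends 12:00 → clear.
E: starts 18:00 at or after G ends 12:00 → clear.
F: starts 19:00 at or after G ends 12:00 → clear.
G overlaps B.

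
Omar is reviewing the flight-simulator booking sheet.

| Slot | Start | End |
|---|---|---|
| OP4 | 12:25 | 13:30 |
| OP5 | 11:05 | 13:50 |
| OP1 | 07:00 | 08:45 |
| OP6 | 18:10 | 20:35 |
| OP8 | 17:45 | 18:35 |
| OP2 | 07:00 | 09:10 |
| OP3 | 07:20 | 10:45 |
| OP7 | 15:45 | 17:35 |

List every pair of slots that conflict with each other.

OP1 & OP2, OP1 & OP3, OP2 & OP3, OP4 & OP5, OP6 & OP8

Two intervals overlap when each starts before the other ends.
Sorted by start: OP1, OP2, OP3, OP5, OP4, OP7, OP8, OP6.
OP2 starts before OP1 ends → OP1 and OP2 overlap.
OP3 starts before OP1 ends → OP1 and OP3 overlap.
OP5 starts after OP1 ends — done with OP1.
OP3 starts before OP2 ends → OP2 and OP3 overlap.
OP5 starts after OP2 ends — done with OP2.
OP5 starts after OP3 ends — done with OP3.
OP4 starts before OP5 ends → OP5 and OP4 overlap.
OP7 starts after OP5 ends — done with OP5.
OP7 starts after OP4 ends — done with OP4.
OP8 starts after OP7 ends — done with OP7.
OP6 starts before OP8 ends → OP8 and OP6 overlap.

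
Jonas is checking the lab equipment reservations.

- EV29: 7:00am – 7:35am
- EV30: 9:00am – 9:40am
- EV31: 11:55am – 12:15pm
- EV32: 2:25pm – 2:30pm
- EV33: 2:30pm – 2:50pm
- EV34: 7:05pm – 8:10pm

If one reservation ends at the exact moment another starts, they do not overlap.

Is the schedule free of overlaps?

Check each pair: they overlap iff neither finishes before the other starts.
Sorted by start: EV29, EV30, EV31, EV32, EV33, EV34.
EV30 starts after EV29 ends; EV29 is clear from here.
EV31 starts after EV30 ends; EV30 is clear from here.
EV32 starts after EV31 ends; EV31 is clear from here.
EV33 starts exactly when EV32 ends (back-to-back, no overlap); EV32 is clear from here.
EV34 starts after EV33 ends.
Every pair is clear; the schedule has no overlaps.

Yes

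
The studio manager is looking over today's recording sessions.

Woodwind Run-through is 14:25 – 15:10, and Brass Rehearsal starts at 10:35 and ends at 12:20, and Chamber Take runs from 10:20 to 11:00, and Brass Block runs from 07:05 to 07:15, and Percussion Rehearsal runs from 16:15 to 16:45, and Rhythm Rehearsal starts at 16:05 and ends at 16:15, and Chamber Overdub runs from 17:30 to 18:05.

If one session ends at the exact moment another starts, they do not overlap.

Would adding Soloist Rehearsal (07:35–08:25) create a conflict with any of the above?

No — it doesn't clash with anything

Brass Block: ends 07:15 at or before Soloist Rehearsal starts 07:35 → clear.
Chamber Take: starts 10:20 at or after Soloist Rehearsal ends 08:25 → clear.
Brass Rehearsal: starts 10:35 at or after Soloist Rehearsal ends 08:25 → clear.
Woodwind Run-through: starts 14:25 at or after Soloist Rehearsal ends 08:25 → clear.
Rhythm Rehearsal: starts 16:05 at or after Soloist Rehearsal ends 08:25 → clear.
Percussion Rehearsal: starts 16:15 at or after Soloist Rehearsal ends 08:25 → clear.
Chamber Overdub: starts 17:30 at or after Soloist Rehearsal ends 08:25 → clear.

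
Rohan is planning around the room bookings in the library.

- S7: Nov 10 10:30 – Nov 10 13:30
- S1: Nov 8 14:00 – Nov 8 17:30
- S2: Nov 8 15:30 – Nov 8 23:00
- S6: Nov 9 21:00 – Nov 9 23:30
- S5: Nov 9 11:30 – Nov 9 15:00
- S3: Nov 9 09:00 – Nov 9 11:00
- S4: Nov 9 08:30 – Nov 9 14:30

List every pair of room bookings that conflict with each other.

Two intervals overlap when each starts before the other ends.
Sorted by start: S1, S2, S4, S3, S5, S6, S7.
S2 starts before S1 ends → S1 and S2 overlap.
S4 starts after S1 ends; S1 is clear from here.
S4 starts after S2 ends; S2 is clear from here.
S3 starts before S4 ends → S4 and S3 overlap.
S5 starts before S4 ends → S4 and S5 overlap.
S6 starts after S4 ends; S4 is clear from here.
S5 starts after S3 ends; S3 is clear from here.
S6 starts after S5 ends; S5 is clear from here.
S7 starts after S6 ends.

S1 & S2, S3 & S4, S4 & S5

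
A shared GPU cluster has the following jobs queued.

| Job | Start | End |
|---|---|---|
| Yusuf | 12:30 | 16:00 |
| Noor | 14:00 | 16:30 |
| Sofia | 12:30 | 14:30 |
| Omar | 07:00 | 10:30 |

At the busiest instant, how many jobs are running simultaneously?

3

Sort all start/end points and keep a running count:
07:00 start Omar → 1
10:30 end Omar → 0
12:30 start Sofia → 1
12:30 start Yusuf → 2
14:00 start Noor → 3
14:30 end Sofia → 2
16:00 end Yusuf → 1
16:30 end Noor → 0
Peak is 3, at 14:00 (Noor, Sofia, Yusuf).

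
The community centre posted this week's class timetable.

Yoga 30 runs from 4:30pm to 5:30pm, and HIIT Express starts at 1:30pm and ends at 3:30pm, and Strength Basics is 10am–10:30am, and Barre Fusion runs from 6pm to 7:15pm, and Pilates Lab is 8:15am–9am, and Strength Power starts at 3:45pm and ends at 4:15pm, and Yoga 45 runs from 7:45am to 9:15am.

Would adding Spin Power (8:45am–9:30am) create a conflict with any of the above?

Yes — it overlaps Pilates Lab, Yoga 45

Yoga 45: starts 7:45am before Spin Power ends 9:30am, and ends 9:15am after Spin Power starts 8:45am → overlap.
Pilates Lab: starts 8:15am before Spin Power ends 9:30am, and ends 9am after Spin Power starts 8:45am → overlap.
Strength Basics: starts 10am at or after Spin Power ends 9:30am → clear.
HIIT Express: starts 1:30pm at or after Spin Power ends 9:30am → clear.
Strength Power: starts 3:45pm at or after Spin Power ends 9:30am → clear.
Yoga 30: starts 4:30pm at or after Spin Power ends 9:30am → clear.
Barre Fusion: starts 6pm at or after Spin Power ends 9:30am → clear.
Spin Power overlaps Pilates Lab, Yoga 45.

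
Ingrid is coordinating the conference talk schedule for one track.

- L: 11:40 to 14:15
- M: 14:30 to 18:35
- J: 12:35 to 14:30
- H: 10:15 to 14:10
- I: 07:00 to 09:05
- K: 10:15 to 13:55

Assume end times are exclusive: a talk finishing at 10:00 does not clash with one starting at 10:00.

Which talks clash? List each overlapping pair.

H & J, H & K, H & L, J & K, J & L, K & L

Two intervals overlap when each starts before the other ends.
Sorted by start: I, H, K, L, J, M.
H starts after I ends, so I has no further overlaps.
K starts before H ends → H and K overlap.
L starts before H ends → H and L overlap.
J starts before H ends → H and J overlap.
M starts after H ends.
L starts before K ends → K and L overlap.
J starts before K ends → K and J overlap.
M starts after K ends.
J starts before L ends → L and J overlap.
M starts after L ends.
M starts exactly when J ends (back-to-back, no overlap).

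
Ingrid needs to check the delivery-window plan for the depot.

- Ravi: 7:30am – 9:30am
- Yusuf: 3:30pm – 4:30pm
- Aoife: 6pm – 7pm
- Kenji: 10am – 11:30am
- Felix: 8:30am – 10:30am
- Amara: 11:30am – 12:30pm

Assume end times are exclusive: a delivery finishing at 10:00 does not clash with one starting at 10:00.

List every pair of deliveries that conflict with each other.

Sorted by start: Ravi, Felix, Kenji, Amara, Yusuf, Aoife.
Felix starts before Ravi ends → Ravi and Felix overlap.
Kenji starts after Ravi ends, so Ravi has no further overlaps.
Kenji starts before Felix ends → Felix and Kenji overlap.
Amara starts after Felix ends, so Felix has no further overlaps.
Amara starts exactly when Kenji ends (back-to-back, no overlap), so Kenji has no further overlaps.
Yusuf starts after Amara ends, so Amara has no further overlaps.
Aoife starts after Yusuf ends.

Felix & Kenji, Felix & Ravi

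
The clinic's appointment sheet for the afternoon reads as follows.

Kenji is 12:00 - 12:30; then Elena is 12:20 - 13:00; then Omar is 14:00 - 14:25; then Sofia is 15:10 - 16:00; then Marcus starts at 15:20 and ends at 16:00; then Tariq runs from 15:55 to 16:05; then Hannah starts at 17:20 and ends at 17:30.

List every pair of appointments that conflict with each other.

Two intervals overlap when each starts before the other ends.
Sorted by start: Kenji, Elena, Omar, Sofia, Marcus, Tariq, Hannah.
Elena starts before Kenji ends → Kenji and Elena overlap.
Omar starts after Kenji ends, so nothing later overlaps Kenji either.
Omar starts after Elena ends, so nothing later overlaps Elena either.
Sofia starts after Omar ends, so nothing later overlaps Omar either.
Marcus starts before Sofia ends → Sofia and Marcus overlap.
Tariq starts before Sofia ends → Sofia and Tariq overlap.
Hannah starts after Sofia ends.
Tariq starts before Marcus ends → Marcus and Tariq overlap.
Hannah starts after Marcus ends.
Hannah starts after Tariq ends.

Elena & Kenji, Marcus & Sofia, Marcus & Tariq, Sofia & Tariq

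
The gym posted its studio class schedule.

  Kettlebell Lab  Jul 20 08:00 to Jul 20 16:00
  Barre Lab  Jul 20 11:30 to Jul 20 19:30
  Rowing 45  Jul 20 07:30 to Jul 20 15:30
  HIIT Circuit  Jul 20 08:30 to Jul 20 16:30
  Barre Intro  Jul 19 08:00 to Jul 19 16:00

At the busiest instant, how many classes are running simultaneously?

4

Sweep the timeline, counting +1 at each start and −1 at each end (ends before starts at a tie):
Jul 19 08:00 start Barre Intro → 1
Jul 19 16:00 end Barre Intro → 0
Jul 20 07:30 start Rowing 45 → 1
Jul 20 08:00 start Kettlebell Lab → 2
Jul 20 08:30 start HIIT Circuit → 3
Jul 20 11:30 start Barre Lab → 4
Jul 20 15:30 end Rowing 45 → 3
Jul 20 16:00 end Kettlebell Lab → 2
Jul 20 16:30 end HIIT Circuit → 1
Jul 20 19:30 end Barre Lab → 0
Peak is 4, at Jul 20 11:30 (Barre Lab, HIIT Circuit, Kettlebell Lab, Rowing 45).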